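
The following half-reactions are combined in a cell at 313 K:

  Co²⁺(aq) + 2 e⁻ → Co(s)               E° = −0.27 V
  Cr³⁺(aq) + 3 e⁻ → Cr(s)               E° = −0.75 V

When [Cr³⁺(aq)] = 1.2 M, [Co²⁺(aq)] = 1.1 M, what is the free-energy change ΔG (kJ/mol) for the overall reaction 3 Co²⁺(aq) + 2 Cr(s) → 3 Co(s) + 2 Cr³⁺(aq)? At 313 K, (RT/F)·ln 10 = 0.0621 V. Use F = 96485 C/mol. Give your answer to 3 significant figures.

−278 kJ/mol

E°cell = −0.27 − (−0.75) = +0.48 V; the balanced reaction transfers n = 6 electrons.
Q = [Cr³⁺(aq)]^2 / [Co²⁺(aq)]^3 = 1.08, so log Q = 0.034 and E = +0.48 − (0.0621/6)(0.034) = +0.4796 V.
Finally ΔG = −nFE = −(6)(96485 C/mol)(+0.4796 V) = −278 kJ/mol.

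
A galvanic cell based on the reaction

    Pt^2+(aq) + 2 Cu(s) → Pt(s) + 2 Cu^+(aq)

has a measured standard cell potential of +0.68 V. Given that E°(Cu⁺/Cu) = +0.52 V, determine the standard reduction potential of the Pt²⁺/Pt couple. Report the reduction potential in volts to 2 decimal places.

In the reaction as written the Pt²⁺/Pt couple is reduced (cathode) and Cu⁺/Cu is oxidized (anode), so E°cell = E°(Pt²⁺/Pt) − E°(Cu⁺/Cu).
E°(Pt²⁺/Pt) = E°cell + E°(anode) = +0.68 + (+0.52) = +1.20 V.

+1.20 V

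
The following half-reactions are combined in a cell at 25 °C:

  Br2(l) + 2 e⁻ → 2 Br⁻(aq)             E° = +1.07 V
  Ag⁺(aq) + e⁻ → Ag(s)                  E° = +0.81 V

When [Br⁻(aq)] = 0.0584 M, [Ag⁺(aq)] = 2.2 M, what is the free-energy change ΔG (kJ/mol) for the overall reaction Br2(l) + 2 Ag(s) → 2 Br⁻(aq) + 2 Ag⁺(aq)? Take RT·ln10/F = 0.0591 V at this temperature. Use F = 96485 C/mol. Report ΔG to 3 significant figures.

−60.3 kJ/mol

The standard cell potential is +1.07 − (+0.81) = +0.26 V, with n = 2 electrons in the balanced equation.
The reaction quotient is [Br⁻(aq)]^2·[Ag⁺(aq)]^2 = 0.0165; by Nernst, E = +0.26 − (0.0591/2)(−1.782) = +0.3127 V.
ΔG = −nFE = −(2)(96485)(+0.3127) J/mol = −60.3 kJ/mol.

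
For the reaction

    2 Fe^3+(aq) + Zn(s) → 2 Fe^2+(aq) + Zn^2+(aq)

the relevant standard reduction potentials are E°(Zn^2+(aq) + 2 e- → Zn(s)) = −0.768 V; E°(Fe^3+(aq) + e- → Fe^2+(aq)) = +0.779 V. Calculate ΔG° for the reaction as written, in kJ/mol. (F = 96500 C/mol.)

−299 kJ/mol

In the reaction as written Fe^3+(aq) is reduced, so the Fe³⁺/Fe²⁺ couple is the cathode and Zn²⁺/Zn is the anode.
E°cell = +0.779 − (−0.768) = +1.547 V; balancing electrons gives n = 2.
ΔG° = −nFE°cell = −(2)(96500)(+1.547) J/mol = −299 kJ/mol.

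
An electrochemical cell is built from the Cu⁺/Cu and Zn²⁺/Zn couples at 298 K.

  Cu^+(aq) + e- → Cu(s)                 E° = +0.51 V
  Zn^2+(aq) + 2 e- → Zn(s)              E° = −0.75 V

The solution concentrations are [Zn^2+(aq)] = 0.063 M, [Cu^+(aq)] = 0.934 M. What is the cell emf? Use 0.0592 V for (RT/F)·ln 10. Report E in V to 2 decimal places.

+1.29 V

Cu⁺/Cu is reduced (cathode, E° = +0.51 V) and Zn²⁺/Zn is oxidized (anode).
E°cell = +0.51 − (−0.75) = +1.26 V, with n = 2 electrons transferred.
For the overall reaction 2 Cu^+(aq) + Zn(s) → 2 Cu(s) + Zn^2+(aq), Q = [Zn^2+(aq)] / [Cu^+(aq)]^2 = 0.0722, giving log Q = −1.141.
E = E° − (0.0592/n)·log Q = +1.26 − (0.0592/2)(−1.141) = +1.29 V.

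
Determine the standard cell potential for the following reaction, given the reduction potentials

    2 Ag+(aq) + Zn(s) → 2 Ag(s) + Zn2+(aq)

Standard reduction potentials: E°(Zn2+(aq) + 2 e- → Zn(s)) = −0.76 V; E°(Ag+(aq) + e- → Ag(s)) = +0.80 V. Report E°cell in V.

In the reaction as written, Ag+(aq) is reduced (cathode) and Zn2+(aq) is produced by oxidation at the anode.
E°cell = E°(cathode) − E°(anode) = +0.80 − (−0.76) = +1.56 V.

+1.56 V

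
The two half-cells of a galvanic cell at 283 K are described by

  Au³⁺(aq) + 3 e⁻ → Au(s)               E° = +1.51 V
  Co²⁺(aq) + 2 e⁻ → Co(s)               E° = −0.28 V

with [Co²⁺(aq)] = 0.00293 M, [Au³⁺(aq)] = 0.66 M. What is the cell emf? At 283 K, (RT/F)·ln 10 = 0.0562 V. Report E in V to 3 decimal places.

The Au³⁺/Au couple has the more positive E°, so it is the cathode; Co²⁺/Co is the anode.
The standard potential is +1.51 − (−0.28) = +1.79 V and the balanced reaction transfers n = 6 electrons.
For the overall reaction 2 Au³⁺(aq) + 3 Co(s) → 2 Au(s) + 3 Co²⁺(aq), Q = [Co²⁺(aq)]^3 / [Au³⁺(aq)]^2 = 5.77×10^−8, giving log Q = −7.238.
Applying E = E° − (RT ln10/nF)·log Q gives +1.79 − (0.0562/6)(−7.238) = +1.858 V.

+1.858 V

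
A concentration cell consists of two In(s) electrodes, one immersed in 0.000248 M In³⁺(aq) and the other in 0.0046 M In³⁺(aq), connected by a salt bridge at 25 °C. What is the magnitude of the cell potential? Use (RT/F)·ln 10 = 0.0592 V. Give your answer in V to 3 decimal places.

For a concentration cell E°cell = 0, since both electrodes use the same couple.
The compartment with the higher In³⁺(aq) concentration (0.0046 M) acts as the cathode; ions are reduced there and produced at the dilute (0.000248 M) anode.
With n = 3, Ecell = −(0.0592/3)·log([dilute]/[conc]) = −(0.0592/3)·log(0.000248/0.0046) = +0.025 V.

0.025 V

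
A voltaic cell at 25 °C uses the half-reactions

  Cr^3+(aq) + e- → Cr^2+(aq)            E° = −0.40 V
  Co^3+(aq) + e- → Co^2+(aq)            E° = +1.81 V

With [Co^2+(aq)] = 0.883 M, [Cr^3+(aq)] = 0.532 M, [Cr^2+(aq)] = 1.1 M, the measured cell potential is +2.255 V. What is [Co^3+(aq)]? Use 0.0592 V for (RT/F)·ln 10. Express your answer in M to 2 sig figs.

2.5 M

Co³⁺/Co²⁺ is the cathode (higher E°); E°cell = +1.81 − (−0.40) = +2.21 V with n = 1.
Rearranging E = E° − (0.0592/n)·log Q gives log Q = 1(+2.21 − (+2.255))/0.0592 = −0.760.
Balancing electrons gives Co^3+(aq) + Cr^2+(aq) → Co^2+(aq) + Cr^3+(aq); thus Q = ([Co^2+(aq)]·[Cr^3+(aq)]) / ([Co^3+(aq)]·[Cr^2+(aq)]).
Isolating [Co^3+(aq)] in Q = 10^{−0.760} yields log [Co^3+(aq)] = 0.390, i.e. 2.5 M.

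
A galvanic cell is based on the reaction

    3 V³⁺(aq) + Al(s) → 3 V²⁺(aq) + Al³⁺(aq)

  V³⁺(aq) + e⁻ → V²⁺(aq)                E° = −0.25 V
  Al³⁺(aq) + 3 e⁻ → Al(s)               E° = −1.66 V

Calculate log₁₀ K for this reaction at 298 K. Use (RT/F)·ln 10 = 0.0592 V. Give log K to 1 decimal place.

log K = 71.5

The V³⁺/V²⁺ couple is reduced (cathode); E°cell = −0.25 − (−1.66) = +1.41 V with n = 3.
At equilibrium E = 0, so log K = nE°cell / 0.0592 = (3)(+1.41) / 0.0592 = 71.5.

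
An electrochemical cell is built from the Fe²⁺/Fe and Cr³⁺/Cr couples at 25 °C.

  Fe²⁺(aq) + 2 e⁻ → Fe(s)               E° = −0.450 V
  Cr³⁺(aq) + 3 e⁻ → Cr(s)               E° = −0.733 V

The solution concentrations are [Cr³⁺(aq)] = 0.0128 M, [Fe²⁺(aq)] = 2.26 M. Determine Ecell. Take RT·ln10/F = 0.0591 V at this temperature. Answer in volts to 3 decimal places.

Fe²⁺/Fe is reduced (cathode, E° = −0.450 V) and Cr³⁺/Cr is oxidized (anode).
E°cell = −0.450 − (−0.733) = +0.283 V, with n = 6 electrons transferred.
Balancing gives 3 Fe²⁺(aq) + 2 Cr(s) → 3 Fe(s) + 2 Cr³⁺(aq); hence Q = [Cr³⁺(aq)]^2 / [Fe²⁺(aq)]^3 = 1.42×10^−5 (log Q = −4.848).
E = E° − (0.0591/n)·log Q = +0.283 − (0.0591/6)(−4.848) = +0.331 V.

+0.331 V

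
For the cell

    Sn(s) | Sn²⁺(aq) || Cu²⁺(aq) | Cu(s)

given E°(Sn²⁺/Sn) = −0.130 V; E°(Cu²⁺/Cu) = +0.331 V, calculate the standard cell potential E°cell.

By convention the left-hand electrode in cell notation is the anode (oxidation) and the right-hand electrode is the cathode (reduction).
E°cell = E°(right) − E°(left) = +0.331 − (−0.130) = +0.461 V.

+0.461 V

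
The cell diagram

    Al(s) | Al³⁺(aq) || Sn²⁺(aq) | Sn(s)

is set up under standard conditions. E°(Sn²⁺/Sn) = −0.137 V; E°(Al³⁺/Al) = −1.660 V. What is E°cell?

By convention the left-hand electrode in cell notation is the anode (oxidation) and the right-hand electrode is the cathode (reduction).
E°cell = E°(right) − E°(left) = −0.137 − (−1.660) = +1.523 V.

+1.523 V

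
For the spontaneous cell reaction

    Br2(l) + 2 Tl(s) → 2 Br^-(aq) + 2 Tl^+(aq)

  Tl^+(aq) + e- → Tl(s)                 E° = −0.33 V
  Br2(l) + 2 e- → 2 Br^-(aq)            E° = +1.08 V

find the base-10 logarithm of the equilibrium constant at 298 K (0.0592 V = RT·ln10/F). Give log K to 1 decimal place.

The Br₂/Br⁻ couple is reduced (cathode); E°cell = +1.08 − (−0.33) = +1.41 V with n = 2.
At equilibrium E = 0, so log K = nE°cell / 0.0592 = (2)(+1.41) / 0.0592 = 47.6.

log K = 47.6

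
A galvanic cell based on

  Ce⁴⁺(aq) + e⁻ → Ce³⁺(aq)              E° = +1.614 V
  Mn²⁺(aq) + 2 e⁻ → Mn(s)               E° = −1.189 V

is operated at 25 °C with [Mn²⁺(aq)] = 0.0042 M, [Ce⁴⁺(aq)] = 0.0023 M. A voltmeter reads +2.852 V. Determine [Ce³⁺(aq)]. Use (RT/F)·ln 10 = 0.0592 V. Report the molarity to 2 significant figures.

The Ce⁴⁺/Ce³⁺ couple has the larger reduction potential, so it is the cathode: E°cell = +1.614 − (−1.189) = +2.803 V and n = 2.
Since E = E° − (0.0592/n)·log Q, log Q = n(E° − E)/0.0592 = −1.655.
The balanced reaction is 2 Ce⁴⁺(aq) + Mn(s) → 2 Ce³⁺(aq) + Mn²⁺(aq), so Q = ([Ce³⁺(aq)]^2·[Mn²⁺(aq)]) / [Ce⁴⁺(aq)]^2.
Solving for the unknown gives log [Ce³⁺(aq)] = −2.277, so [Ce³⁺(aq)] ≈ 0.0053 M.

0.0053 M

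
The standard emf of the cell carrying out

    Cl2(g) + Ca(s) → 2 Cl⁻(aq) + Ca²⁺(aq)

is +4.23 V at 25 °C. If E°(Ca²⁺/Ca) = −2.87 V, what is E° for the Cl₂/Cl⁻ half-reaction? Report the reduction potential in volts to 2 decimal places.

In the reaction as written the Cl₂/Cl⁻ couple is reduced (cathode) and Ca²⁺/Ca is oxidized (anode), so E°cell = E°(Cl₂/Cl⁻) − E°(Ca²⁺/Ca).
E°(Cl₂/Cl⁻) = E°cell + E°(anode) = +4.23 + (−2.87) = +1.36 V.

+1.36 V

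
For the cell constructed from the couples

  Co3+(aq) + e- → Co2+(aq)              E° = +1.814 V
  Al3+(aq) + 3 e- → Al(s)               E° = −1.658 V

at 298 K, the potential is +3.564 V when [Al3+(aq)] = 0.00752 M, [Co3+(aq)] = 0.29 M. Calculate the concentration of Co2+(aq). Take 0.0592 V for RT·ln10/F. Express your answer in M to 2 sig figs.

With Co³⁺/Co²⁺ at the cathode and Al³⁺/Al at the anode, E°cell = +1.814 − (−1.658) = +3.472 V (n = 3).
Since E = E° − (0.0592/n)·log Q, log Q = n(E° − E)/0.0592 = −4.662.
Balancing electrons gives 3 Co3+(aq) + Al(s) → 3 Co2+(aq) + Al3+(aq); thus Q = ([Co2+(aq)]^3·[Al3+(aq)]) / [Co3+(aq)]^3.
Solving for the unknown gives log [Co2+(aq)] = −1.384, so [Co2+(aq)] ≈ 0.041 M.

0.041 M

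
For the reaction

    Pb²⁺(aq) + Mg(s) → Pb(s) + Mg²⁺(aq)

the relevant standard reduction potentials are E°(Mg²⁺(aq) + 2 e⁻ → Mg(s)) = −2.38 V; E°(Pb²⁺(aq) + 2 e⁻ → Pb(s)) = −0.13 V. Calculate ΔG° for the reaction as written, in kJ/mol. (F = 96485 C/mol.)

In the reaction as written Pb²⁺(aq) is reduced, so the Pb²⁺/Pb couple is the cathode and Mg²⁺/Mg is the anode.
E°cell = −0.13 − (−2.38) = +2.25 V; balancing electrons gives n = 2.
ΔG° = −nFE°cell = −(2)(96485)(+2.25) J/mol = −434 kJ/mol.

−434 kJ/mol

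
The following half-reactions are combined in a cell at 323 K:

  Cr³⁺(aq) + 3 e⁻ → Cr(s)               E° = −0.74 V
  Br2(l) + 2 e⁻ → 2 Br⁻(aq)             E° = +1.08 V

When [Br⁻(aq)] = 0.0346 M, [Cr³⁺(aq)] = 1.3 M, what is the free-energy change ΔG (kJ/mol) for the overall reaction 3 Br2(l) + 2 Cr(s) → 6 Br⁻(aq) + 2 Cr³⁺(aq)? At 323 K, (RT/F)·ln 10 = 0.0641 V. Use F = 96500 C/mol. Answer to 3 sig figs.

The standard cell potential is +1.08 − (−0.74) = +1.82 V, with n = 6 electrons in the balanced equation.
Q = [Br⁻(aq)]^6·[Cr³⁺(aq)]^2 = 2.9×10^−9, so log Q = −8.538 and E = +1.82 − (0.0641/6)(−8.538) = +1.9112 V.
Then ΔG = −nFE = −6 × 96500 × +1.9112 J/mol = −1110 kJ/mol.

−1110 kJ/mol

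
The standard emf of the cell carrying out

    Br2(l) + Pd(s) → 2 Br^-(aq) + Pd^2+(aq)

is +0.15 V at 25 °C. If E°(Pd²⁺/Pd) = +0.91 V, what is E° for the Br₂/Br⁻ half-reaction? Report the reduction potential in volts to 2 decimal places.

+1.06 V

In the reaction as written the Br₂/Br⁻ couple is reduced (cathode) and Pd²⁺/Pd is oxidized (anode), so E°cell = E°(Br₂/Br⁻) − E°(Pd²⁺/Pd).
E°(Br₂/Br⁻) = E°cell + E°(anode) = +0.15 + (+0.91) = +1.06 V.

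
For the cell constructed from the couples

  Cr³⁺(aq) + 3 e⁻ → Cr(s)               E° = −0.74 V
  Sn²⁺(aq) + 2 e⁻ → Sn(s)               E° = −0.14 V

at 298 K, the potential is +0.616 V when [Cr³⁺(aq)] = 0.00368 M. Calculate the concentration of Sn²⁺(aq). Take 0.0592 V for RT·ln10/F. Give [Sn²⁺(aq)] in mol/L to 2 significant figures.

The Sn²⁺/Sn couple has the larger reduction potential, so it is the cathode: E°cell = −0.14 − (−0.74) = +0.60 V and n = 6.
Rearranging E = E° − (0.0592/n)·log Q gives log Q = 6(+0.60 − (+0.616))/0.0592 = −1.622.
The balanced reaction is 3 Sn²⁺(aq) + 2 Cr(s) → 3 Sn(s) + 2 Cr³⁺(aq), so Q = [Cr³⁺(aq)]^2 / [Sn²⁺(aq)]^3.
Substituting the known concentrations and solving, log [Sn²⁺(aq)] = −1.082 and [Sn²⁺(aq)] = 0.083 M.

0.083 M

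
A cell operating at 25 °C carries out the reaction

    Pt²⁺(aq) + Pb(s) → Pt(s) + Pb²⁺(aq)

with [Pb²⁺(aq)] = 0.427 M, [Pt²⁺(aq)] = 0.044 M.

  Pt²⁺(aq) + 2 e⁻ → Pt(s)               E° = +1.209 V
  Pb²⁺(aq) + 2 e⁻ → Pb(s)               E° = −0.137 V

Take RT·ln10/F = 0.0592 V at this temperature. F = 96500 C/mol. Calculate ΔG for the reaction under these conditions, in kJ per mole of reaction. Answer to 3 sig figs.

−254 kJ/mol

E°cell = +1.209 − (−0.137) = +1.346 V; the balanced reaction transfers n = 2 electrons.
Q = [Pb²⁺(aq)] / [Pt²⁺(aq)] = 9.7, so log Q = 0.987 and E = +1.346 − (0.0592/2)(0.987) = +1.3168 V.
Then ΔG = −nFE = −2 × 96500 × +1.3168 J/mol = −254 kJ/mol.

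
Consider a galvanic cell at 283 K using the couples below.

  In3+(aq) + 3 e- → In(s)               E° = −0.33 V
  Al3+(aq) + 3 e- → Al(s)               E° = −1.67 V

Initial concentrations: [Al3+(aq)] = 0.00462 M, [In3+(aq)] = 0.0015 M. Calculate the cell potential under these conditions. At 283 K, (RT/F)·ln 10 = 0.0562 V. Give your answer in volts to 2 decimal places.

In³⁺/In is reduced (cathode, E° = −0.33 V) and Al³⁺/Al is oxidized (anode).
The standard potential is −0.33 − (−1.67) = +1.34 V and the balanced reaction transfers n = 3 electrons.
The balanced reaction is In3+(aq) + Al(s) → In(s) + Al3+(aq), so Q = [Al3+(aq)] / [In3+(aq)] = 3.08 and log Q = 0.489.
Applying E = E° − (RT ln10/nF)·log Q gives +1.34 − (0.0562/3)(0.489) = +1.33 V.

+1.33 V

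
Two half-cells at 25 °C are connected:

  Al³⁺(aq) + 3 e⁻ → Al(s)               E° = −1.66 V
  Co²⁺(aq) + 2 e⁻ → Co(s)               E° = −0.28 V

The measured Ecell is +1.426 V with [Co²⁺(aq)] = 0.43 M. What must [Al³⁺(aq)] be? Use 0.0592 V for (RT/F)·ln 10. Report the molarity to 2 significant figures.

The Co²⁺/Co couple has the larger reduction potential, so it is the cathode: E°cell = −0.28 − (−1.66) = +1.38 V and n = 6.
Since E = E° − (0.0592/n)·log Q, log Q = n(E° − E)/0.0592 = −4.662.
The balanced reaction is 3 Co²⁺(aq) + 2 Al(s) → 3 Co(s) + 2 Al³⁺(aq), so Q = [Al³⁺(aq)]^2 / [Co²⁺(aq)]^3.
Substituting the known concentrations and solving, log [Al³⁺(aq)] = −2.881 and [Al³⁺(aq)] = 0.0013 M.

0.0013 M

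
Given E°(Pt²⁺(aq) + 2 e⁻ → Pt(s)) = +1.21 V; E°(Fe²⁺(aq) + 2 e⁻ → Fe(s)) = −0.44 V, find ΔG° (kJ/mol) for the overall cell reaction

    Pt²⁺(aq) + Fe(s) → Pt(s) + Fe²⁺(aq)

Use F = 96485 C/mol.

In the reaction as written Pt²⁺(aq) is reduced, so the Pt²⁺/Pt couple is the cathode and Fe²⁺/Fe is the anode.
E°cell = +1.21 − (−0.44) = +1.65 V; balancing electrons gives n = 2.
ΔG° = −nFE°cell = −(2)(96485)(+1.65) J/mol = −318 kJ/mol.

−318 kJ/mol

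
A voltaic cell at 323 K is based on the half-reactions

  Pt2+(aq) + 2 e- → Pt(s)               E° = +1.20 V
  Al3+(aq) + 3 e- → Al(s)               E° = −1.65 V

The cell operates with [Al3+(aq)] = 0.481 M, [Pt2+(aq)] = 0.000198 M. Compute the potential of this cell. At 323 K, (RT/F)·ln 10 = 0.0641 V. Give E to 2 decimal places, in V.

+2.74 V

Pt²⁺/Pt is reduced (cathode, E° = +1.20 V) and Al³⁺/Al is oxidized (anode).
The standard potential is +1.20 − (−1.65) = +2.85 V and the balanced reaction transfers n = 6 electrons.
For the overall reaction 3 Pt2+(aq) + 2 Al(s) → 3 Pt(s) + 2 Al3+(aq), Q = [Al3+(aq)]^2 / [Pt2+(aq)]^3 = 2.98×10^10, giving log Q = 10.474.
Applying E = E° − (RT ln10/nF)·log Q gives +2.85 − (0.0641/6)(10.474) = +2.74 V.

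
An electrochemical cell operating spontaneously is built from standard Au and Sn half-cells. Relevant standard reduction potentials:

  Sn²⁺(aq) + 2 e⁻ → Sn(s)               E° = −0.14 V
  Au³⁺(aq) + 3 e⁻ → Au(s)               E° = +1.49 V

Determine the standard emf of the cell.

+1.63 V

Of the two couples in this cell, the one with the more positive reduction potential is reduced at the cathode: here that is Au³⁺/Au (+1.49 V); Sn²⁺/Sn (−0.14 V) is the anode.
E°cell = E°(cathode) − E°(anode) = +1.49 − (−0.14) = +1.63 V.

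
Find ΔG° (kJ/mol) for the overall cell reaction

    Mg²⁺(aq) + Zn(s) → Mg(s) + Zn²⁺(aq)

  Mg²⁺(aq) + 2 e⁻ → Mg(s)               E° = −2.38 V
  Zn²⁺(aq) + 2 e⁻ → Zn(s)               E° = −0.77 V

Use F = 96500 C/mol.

+311 kJ/mol

In the reaction as written Mg²⁺(aq) is reduced, so the Mg²⁺/Mg couple is the cathode and Zn²⁺/Zn is the anode.
E°cell = −2.38 − (−0.77) = −1.61 V; balancing electrons gives n = 2.
ΔG° = −nFE°cell = −(2)(96500)(−1.61) J/mol = +311 kJ/mol.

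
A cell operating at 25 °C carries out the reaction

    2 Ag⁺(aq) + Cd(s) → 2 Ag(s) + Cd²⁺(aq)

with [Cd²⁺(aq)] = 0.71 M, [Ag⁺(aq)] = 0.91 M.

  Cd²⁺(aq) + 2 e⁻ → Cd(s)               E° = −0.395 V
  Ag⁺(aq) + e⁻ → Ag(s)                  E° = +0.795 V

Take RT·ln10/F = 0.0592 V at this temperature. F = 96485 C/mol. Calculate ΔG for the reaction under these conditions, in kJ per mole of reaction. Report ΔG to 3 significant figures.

−230 kJ/mol

E°cell = +0.795 − (−0.395) = +1.190 V; the balanced reaction transfers n = 2 electrons.
The reaction quotient is [Cd²⁺(aq)] / [Ag⁺(aq)]^2 = 0.857; by Nernst, E = +1.190 − (0.0592/2)(−0.067) = +1.1920 V.
Then ΔG = −nFE = −2 × 96485 × +1.1920 J/mol = −230 kJ/mol.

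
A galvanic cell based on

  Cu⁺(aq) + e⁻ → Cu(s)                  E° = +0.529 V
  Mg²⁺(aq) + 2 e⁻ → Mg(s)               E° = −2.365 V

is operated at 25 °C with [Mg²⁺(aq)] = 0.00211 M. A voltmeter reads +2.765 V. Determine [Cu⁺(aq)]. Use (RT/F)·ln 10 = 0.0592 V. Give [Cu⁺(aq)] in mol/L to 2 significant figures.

0.00030 M

Cu⁺/Cu is the cathode (higher E°); E°cell = +0.529 − (−2.365) = +2.894 V with n = 2.
Rearranging E = E° − (0.0592/n)·log Q gives log Q = 2(+2.894 − (+2.765))/0.0592 = 4.358.
For 2 Cu⁺(aq) + Mg(s) → 2 Cu(s) + Mg²⁺(aq), the reaction quotient is Q = [Mg²⁺(aq)] / [Cu⁺(aq)]^2.
Solving for the unknown gives log [Cu⁺(aq)] = −3.517, so [Cu⁺(aq)] ≈ 0.00030 M.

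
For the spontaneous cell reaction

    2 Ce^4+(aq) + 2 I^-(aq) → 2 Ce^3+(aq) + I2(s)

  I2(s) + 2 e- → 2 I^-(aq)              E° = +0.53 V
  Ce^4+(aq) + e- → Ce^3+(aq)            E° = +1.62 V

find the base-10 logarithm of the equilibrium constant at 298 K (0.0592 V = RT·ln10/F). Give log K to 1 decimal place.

log K = 36.8

The Ce⁴⁺/Ce³⁺ couple is reduced (cathode); E°cell = +1.62 − (+0.53) = +1.09 V with n = 2.
At equilibrium E = 0, so log K = nE°cell / 0.0592 = (2)(+1.09) / 0.0592 = 36.8.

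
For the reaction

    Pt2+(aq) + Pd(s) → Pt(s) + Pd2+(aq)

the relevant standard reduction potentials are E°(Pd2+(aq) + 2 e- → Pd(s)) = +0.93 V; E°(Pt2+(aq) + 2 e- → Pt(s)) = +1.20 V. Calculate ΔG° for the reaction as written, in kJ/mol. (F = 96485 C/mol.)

−52.1 kJ/mol

In the reaction as written Pt2+(aq) is reduced, so the Pt²⁺/Pt couple is the cathode and Pd²⁺/Pd is the anode.
E°cell = +1.20 − (+0.93) = +0.27 V; balancing electrons gives n = 2.
ΔG° = −nFE°cell = −(2)(96485)(+0.27) J/mol = −52.1 kJ/mol.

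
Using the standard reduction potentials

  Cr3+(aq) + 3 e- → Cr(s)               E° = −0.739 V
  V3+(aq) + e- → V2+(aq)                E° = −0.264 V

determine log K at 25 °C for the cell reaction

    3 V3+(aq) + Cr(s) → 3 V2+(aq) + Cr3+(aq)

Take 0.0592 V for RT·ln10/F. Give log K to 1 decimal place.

log K = 24.1

The V³⁺/V²⁺ couple is reduced (cathode); E°cell = −0.264 − (−0.739) = +0.475 V with n = 3.
At equilibrium E = 0, so log K = nE°cell / 0.0592 = (3)(+0.475) / 0.0592 = 24.1.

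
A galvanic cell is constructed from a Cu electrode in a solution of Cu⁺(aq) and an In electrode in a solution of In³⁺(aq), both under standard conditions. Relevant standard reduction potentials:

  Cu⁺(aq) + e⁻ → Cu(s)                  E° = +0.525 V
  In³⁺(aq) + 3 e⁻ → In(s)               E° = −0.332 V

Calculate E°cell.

Of the two couples in this cell, the one with the more positive reduction potential is reduced at the cathode: here that is Cu⁺/Cu (+0.525 V); In³⁺/In (−0.332 V) is the anode.
E°cell = E°(cathode) − E°(anode) = +0.525 − (−0.332) = +0.857 V.

+0.857 V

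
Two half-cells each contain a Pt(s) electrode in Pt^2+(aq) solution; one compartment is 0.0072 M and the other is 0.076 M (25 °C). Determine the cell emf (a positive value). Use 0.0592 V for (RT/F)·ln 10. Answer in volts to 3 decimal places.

For a concentration cell E°cell = 0, since both electrodes use the same couple.
The compartment with the higher Pt^2+(aq) concentration (0.076 M) acts as the cathode; ions are reduced there and produced at the dilute (0.0072 M) anode.
With n = 2, Ecell = −(0.0592/2)·log([dilute]/[conc]) = −(0.0592/2)·log(0.0072/0.076) = +0.030 V.

0.030 V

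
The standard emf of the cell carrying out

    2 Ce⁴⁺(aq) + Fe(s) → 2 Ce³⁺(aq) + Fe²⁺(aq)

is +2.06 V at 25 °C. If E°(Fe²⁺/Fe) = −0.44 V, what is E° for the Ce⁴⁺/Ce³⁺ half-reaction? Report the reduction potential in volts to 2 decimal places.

+1.62 V

In the reaction as written the Ce⁴⁺/Ce³⁺ couple is reduced (cathode) and Fe²⁺/Fe is oxidized (anode), so E°cell = E°(Ce⁴⁺/Ce³⁺) − E°(Fe²⁺/Fe).
E°(Ce⁴⁺/Ce³⁺) = E°cell + E°(anode) = +2.06 + (−0.44) = +1.62 V.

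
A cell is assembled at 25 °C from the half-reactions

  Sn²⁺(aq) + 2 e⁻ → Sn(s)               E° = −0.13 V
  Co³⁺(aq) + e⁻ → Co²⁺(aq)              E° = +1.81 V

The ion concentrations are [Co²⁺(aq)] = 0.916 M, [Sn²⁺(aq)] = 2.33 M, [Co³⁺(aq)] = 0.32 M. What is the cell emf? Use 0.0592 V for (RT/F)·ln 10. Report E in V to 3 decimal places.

+1.902 V

The Co³⁺/Co²⁺ couple has the more positive E°, so it is the cathode; Sn²⁺/Sn is the anode.
E°cell = E°cat − E°an = +1.81 − (−0.13) = +1.94 V; n = 2.
The balanced reaction is 2 Co³⁺(aq) + Sn(s) → 2 Co²⁺(aq) + Sn²⁺(aq), so Q = ([Co²⁺(aq)]^2·[Sn²⁺(aq)]) / [Co³⁺(aq)]^2 = 19.1 and log Q = 1.281.
Applying E = E° − (RT ln10/nF)·log Q gives +1.94 − (0.0592/2)(1.281) = +1.902 V.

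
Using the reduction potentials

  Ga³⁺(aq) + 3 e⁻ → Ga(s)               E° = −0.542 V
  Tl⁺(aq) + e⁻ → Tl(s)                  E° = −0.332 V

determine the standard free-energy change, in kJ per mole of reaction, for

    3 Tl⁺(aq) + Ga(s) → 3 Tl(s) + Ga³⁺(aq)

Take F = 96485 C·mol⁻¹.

−60.8 kJ/mol

In the reaction as written Tl⁺(aq) is reduced, so the Tl⁺/Tl couple is the cathode and Ga³⁺/Ga is the anode.
E°cell = −0.332 − (−0.542) = +0.210 V; balancing electrons gives n = 3.
ΔG° = −nFE°cell = −(3)(96485)(+0.210) J/mol = −60.8 kJ/mol.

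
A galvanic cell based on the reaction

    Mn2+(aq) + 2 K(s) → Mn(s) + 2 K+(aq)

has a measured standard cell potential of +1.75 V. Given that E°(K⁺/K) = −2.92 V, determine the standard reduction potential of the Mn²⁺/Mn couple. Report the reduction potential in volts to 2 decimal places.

In the reaction as written the Mn²⁺/Mn couple is reduced (cathode) and K⁺/K is oxidized (anode), so E°cell = E°(Mn²⁺/Mn) − E°(K⁺/K).
E°(Mn²⁺/Mn) = E°cell + E°(anode) = +1.75 + (−2.92) = −1.17 V.

−1.17 V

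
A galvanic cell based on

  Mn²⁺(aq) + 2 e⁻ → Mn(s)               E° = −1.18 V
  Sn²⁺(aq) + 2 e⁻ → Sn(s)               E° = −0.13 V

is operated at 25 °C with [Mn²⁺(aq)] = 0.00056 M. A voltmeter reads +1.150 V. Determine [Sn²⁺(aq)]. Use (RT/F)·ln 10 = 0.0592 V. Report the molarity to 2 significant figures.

1.3 M

The Sn²⁺/Sn couple has the larger reduction potential, so it is the cathode: E°cell = −0.13 − (−1.18) = +1.05 V and n = 2.
Rearranging E = E° − (0.0592/n)·log Q gives log Q = 2(+1.05 − (+1.150))/0.0592 = −3.378.
For Sn²⁺(aq) + Mn(s) → Sn(s) + Mn²⁺(aq), the reaction quotient is Q = [Mn²⁺(aq)] / [Sn²⁺(aq)].
Solving for the unknown gives log [Sn²⁺(aq)] = 0.126, so [Sn²⁺(aq)] ≈ 1.3 M.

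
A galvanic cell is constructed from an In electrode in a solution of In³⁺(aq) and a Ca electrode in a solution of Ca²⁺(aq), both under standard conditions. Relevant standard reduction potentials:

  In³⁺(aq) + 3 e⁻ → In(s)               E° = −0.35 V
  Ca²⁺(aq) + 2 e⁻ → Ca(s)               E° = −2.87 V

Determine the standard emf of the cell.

+2.52 V

The In³⁺/In couple has the higher E°, so In ion is reduced (cathode) and Ca is oxidized (anode).
E°cell = E°(cathode) − E°(anode) = −0.35 − (−2.87) = +2.52 V.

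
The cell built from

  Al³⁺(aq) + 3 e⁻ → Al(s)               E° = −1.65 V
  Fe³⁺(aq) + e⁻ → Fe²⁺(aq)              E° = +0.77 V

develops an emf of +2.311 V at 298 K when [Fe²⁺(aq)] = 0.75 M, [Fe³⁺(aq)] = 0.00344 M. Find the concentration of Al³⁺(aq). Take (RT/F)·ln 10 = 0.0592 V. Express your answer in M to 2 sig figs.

With Fe³⁺/Fe²⁺ at the cathode and Al³⁺/Al at the anode, E°cell = +0.77 − (−1.65) = +2.42 V (n = 3).
Since E = E° − (0.0592/n)·log Q, log Q = n(E° − E)/0.0592 = 5.524.
Balancing electrons gives 3 Fe³⁺(aq) + Al(s) → 3 Fe²⁺(aq) + Al³⁺(aq); thus Q = ([Fe²⁺(aq)]^3·[Al³⁺(aq)]) / [Fe³⁺(aq)]^3.
Isolating [Al³⁺(aq)] in Q = 10^{5.524} yields log [Al³⁺(aq)] = −1.492, i.e. 0.032 M.

0.032 M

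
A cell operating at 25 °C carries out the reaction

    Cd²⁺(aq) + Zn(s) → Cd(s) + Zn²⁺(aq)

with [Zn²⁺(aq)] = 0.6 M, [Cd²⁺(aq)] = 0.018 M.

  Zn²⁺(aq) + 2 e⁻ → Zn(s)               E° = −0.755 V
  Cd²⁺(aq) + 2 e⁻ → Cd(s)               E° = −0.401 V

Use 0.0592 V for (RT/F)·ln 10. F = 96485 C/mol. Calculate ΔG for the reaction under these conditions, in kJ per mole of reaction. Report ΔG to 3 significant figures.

−59.6 kJ/mol

With Cd²⁺/Cd reduced at the cathode, E°cell = −0.401 − (−0.755) = +0.354 V and n = 2.
Q = [Zn²⁺(aq)] / [Cd²⁺(aq)] = 33.3, so log Q = 1.523 and E = +0.354 − (0.0592/2)(1.523) = +0.3089 V.
Finally ΔG = −nFE = −(2)(96485 C/mol)(+0.3089 V) = −59.6 kJ/mol.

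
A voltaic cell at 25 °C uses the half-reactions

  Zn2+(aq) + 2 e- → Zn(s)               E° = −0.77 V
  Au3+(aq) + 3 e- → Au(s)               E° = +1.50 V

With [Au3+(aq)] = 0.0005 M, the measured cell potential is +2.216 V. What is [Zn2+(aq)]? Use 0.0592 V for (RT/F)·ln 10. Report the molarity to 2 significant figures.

The Au³⁺/Au couple has the larger reduction potential, so it is the cathode: E°cell = +1.50 − (−0.77) = +2.27 V and n = 6.
Rearranging E = E° − (0.0592/n)·log Q gives log Q = 6(+2.27 − (+2.216))/0.0592 = 5.473.
The balanced reaction is 2 Au3+(aq) + 3 Zn(s) → 2 Au(s) + 3 Zn2+(aq), so Q = [Zn2+(aq)]^3 / [Au3+(aq)]^2.
Substituting the known concentrations and solving, log [Zn2+(aq)] = −0.376 and [Zn2+(aq)] = 0.42 M.

0.42 M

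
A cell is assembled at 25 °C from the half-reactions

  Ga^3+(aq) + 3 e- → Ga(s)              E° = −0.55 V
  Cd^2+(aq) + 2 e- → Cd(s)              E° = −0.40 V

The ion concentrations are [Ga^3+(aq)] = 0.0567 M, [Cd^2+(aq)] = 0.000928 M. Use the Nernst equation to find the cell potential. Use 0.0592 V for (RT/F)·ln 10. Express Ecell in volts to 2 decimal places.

Cd²⁺/Cd is reduced (cathode, E° = −0.40 V) and Ga³⁺/Ga is oxidized (anode).
The standard potential is −0.40 − (−0.55) = +0.15 V and the balanced reaction transfers n = 6 electrons.
Balancing gives 3 Cd^2+(aq) + 2 Ga(s) → 3 Cd(s) + 2 Ga^3+(aq); hence Q = [Ga^3+(aq)]^2 / [Cd^2+(aq)]^3 = 4.02×10^6 (log Q = 6.605).
E = E° − (0.0592/n)·log Q = +0.15 − (0.0592/6)(6.605) = +0.08 V.

+0.08 V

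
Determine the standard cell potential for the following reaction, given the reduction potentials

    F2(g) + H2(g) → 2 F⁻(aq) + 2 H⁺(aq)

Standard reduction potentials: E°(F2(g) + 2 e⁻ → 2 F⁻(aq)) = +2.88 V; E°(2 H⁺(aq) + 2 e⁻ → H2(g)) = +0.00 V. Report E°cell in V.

F2(g) gains electrons, so the F₂/F⁻ couple is the cathode; the 2H⁺/H₂ couple is the anode.
E°cell = E°(cathode) − E°(anode) = +2.88 − (+0.00) = +2.88 V.
The positive value indicates the reaction is spontaneous as written.

+2.88 V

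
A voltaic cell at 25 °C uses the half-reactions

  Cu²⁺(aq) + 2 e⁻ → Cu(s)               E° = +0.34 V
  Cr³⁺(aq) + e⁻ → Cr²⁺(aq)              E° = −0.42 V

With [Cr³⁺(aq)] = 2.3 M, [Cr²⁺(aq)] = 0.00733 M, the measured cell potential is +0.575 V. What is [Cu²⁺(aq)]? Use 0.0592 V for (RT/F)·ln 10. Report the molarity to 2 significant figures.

Cu²⁺/Cu is the cathode (higher E°); E°cell = +0.34 − (−0.42) = +0.76 V with n = 2.
Since E = E° − (0.0592/n)·log Q, log Q = n(E° − E)/0.0592 = 6.250.
Balancing electrons gives Cu²⁺(aq) + 2 Cr²⁺(aq) → Cu(s) + 2 Cr³⁺(aq); thus Q = [Cr³⁺(aq)]^2 / ([Cu²⁺(aq)]·[Cr²⁺(aq)]^2).
Substituting the known concentrations and solving, log [Cu²⁺(aq)] = −1.257 and [Cu²⁺(aq)] = 0.055 M.

0.055 M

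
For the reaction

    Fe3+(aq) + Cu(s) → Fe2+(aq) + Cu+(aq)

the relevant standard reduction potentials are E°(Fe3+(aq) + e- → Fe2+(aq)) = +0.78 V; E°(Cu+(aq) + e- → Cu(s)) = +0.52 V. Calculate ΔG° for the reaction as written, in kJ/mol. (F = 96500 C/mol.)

−25.1 kJ/mol

In the reaction as written Fe3+(aq) is reduced, so the Fe³⁺/Fe²⁺ couple is the cathode and Cu⁺/Cu is the anode.
E°cell = +0.78 − (+0.52) = +0.26 V; balancing electrons gives n = 1.
ΔG° = −nFE°cell = −(1)(96500)(+0.26) J/mol = −25.1 kJ/mol.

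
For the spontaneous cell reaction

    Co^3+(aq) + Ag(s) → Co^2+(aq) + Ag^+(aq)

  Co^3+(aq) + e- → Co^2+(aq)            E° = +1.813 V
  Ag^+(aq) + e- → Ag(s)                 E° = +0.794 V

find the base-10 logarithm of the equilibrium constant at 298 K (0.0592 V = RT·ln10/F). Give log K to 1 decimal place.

log K = 17.2

The Co³⁺/Co²⁺ couple is reduced (cathode); E°cell = +1.813 − (+0.794) = +1.019 V with n = 1.
At equilibrium E = 0, so log K = nE°cell / 0.0592 = (1)(+1.019) / 0.0592 = 17.2.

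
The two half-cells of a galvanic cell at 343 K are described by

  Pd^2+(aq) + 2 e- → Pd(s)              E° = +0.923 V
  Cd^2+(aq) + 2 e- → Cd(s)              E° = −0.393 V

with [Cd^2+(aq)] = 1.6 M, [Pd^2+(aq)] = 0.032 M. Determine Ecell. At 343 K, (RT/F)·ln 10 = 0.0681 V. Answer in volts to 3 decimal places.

Since E°(Pd²⁺/Pd) > E°(Cd²⁺/Cd), Pd²⁺/Pd serves as the cathode.
E°cell = +0.923 − (−0.393) = +1.316 V, with n = 2 electrons transferred.
For the overall reaction Pd^2+(aq) + Cd(s) → Pd(s) + Cd^2+(aq), Q = [Cd^2+(aq)] / [Pd^2+(aq)] = 50, giving log Q = 1.699.
By the Nernst equation, E = +1.316 − (0.0681/2)·(1.699) = +1.258 V.

+1.258 V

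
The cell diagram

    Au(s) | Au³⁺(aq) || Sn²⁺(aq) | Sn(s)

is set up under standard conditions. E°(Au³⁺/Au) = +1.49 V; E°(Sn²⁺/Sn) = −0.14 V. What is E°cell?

−1.63 V

By convention the left-hand electrode in cell notation is the anode (oxidation) and the right-hand electrode is the cathode (reduction).
E°cell = E°(right) − E°(left) = −0.14 − (+1.49) = −1.63 V.
The negative sign shows that, as written, the cell would require an external voltage to drive the reaction.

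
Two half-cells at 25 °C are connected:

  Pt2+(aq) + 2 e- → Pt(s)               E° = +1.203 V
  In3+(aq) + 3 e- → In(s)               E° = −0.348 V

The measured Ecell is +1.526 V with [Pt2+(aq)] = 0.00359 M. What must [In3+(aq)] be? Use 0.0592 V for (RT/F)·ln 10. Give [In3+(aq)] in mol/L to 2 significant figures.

0.0040 M

The Pt²⁺/Pt couple has the larger reduction potential, so it is the cathode: E°cell = +1.203 − (−0.348) = +1.551 V and n = 6.
From the Nernst equation, log Q = n(E° − E)/0.0592 = 6·(+1.551 − (+1.526))/0.0592 = 2.534.
The balanced reaction is 3 Pt2+(aq) + 2 In(s) → 3 Pt(s) + 2 In3+(aq), so Q = [In3+(aq)]^2 / [Pt2+(aq)]^3.
Substituting the known concentrations and solving, log [In3+(aq)] = −2.400 and [In3+(aq)] = 0.0040 M.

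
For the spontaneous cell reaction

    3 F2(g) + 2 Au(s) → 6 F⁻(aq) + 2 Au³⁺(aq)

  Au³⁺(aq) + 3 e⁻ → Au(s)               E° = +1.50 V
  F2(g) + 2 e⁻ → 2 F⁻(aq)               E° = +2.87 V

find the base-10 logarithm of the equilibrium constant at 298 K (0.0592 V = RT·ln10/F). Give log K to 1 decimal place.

log K = 138.9

The F₂/F⁻ couple is reduced (cathode); E°cell = +2.87 − (+1.50) = +1.37 V with n = 6.
At equilibrium E = 0, so log K = nE°cell / 0.0592 = (6)(+1.37) / 0.0592 = 138.9.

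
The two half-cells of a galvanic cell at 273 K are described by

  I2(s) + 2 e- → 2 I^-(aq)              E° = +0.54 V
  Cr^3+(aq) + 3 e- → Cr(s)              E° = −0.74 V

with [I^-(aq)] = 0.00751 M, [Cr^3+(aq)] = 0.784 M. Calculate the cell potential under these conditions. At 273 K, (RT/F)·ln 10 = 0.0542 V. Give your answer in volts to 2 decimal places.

+1.40 V

Since E°(I₂/I⁻) > E°(Cr³⁺/Cr), I₂/I⁻ serves as the cathode.
E°cell = +0.54 − (−0.74) = +1.28 V, with n = 6 electrons transferred.
The balanced reaction is 3 I2(s) + 2 Cr(s) → 6 I^-(aq) + 2 Cr^3+(aq), so Q = [I^-(aq)]^6·[Cr^3+(aq)]^2 = 1.1×10^−13 and log Q = −12.958.
E = E° − (0.0542/n)·log Q = +1.28 − (0.0542/6)(−12.958) = +1.40 V.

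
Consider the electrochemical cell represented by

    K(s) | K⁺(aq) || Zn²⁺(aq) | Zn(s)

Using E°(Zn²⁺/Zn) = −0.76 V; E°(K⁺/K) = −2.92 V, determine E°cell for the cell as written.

+2.16 V

By convention the left-hand electrode in cell notation is the anode (oxidation) and the right-hand electrode is the cathode (reduction).
E°cell = E°(right) − E°(left) = −0.76 − (−2.92) = +2.16 V.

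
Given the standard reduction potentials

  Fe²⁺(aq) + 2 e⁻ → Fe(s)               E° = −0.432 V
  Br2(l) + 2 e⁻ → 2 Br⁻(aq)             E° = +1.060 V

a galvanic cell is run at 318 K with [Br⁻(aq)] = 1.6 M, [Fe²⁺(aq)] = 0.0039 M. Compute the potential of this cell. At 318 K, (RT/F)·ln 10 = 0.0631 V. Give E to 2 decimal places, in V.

Br₂/Br⁻ is reduced (cathode, E° = +1.060 V) and Fe²⁺/Fe is oxidized (anode).
E°cell = E°cat − E°an = +1.060 − (−0.432) = +1.492 V; n = 2.
For the overall reaction Br2(l) + Fe(s) → 2 Br⁻(aq) + Fe²⁺(aq), Q = [Br⁻(aq)]^2·[Fe²⁺(aq)] = 0.00998, giving log Q = −2.001.
E = E° − (0.0631/n)·log Q = +1.492 − (0.0631/2)(−2.001) = +1.56 V.

+1.56 V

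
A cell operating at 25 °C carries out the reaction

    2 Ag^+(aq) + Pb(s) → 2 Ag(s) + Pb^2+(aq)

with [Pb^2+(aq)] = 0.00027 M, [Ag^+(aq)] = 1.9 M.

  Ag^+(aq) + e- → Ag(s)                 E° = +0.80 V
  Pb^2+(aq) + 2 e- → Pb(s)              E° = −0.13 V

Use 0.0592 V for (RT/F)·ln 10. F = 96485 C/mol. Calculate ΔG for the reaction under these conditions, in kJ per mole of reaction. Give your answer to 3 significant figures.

−203 kJ/mol

The standard cell potential is +0.80 − (−0.13) = +0.93 V, with n = 2 electrons in the balanced equation.
Here Q = [Pb^2+(aq)] / [Ag^+(aq)]^2 = 7.48×10^−5 (log Q = −4.126), giving E = +0.93 − (0.0592/2)·(−4.126) = +1.0521 V.
ΔG = −nFE = −(2)(96485)(+1.0521) J/mol = −203 kJ/mol.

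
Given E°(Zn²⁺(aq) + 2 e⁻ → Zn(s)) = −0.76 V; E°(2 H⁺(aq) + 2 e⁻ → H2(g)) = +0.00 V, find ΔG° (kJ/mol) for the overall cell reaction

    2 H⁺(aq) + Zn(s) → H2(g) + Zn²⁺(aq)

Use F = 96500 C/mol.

−147 kJ/mol

In the reaction as written H⁺(aq) is reduced, so the 2H⁺/H₂ couple is the cathode and Zn²⁺/Zn is the anode.
E°cell = +0.00 − (−0.76) = +0.76 V; balancing electrons gives n = 2.
ΔG° = −nFE°cell = −(2)(96500)(+0.76) J/mol = −147 kJ/mol.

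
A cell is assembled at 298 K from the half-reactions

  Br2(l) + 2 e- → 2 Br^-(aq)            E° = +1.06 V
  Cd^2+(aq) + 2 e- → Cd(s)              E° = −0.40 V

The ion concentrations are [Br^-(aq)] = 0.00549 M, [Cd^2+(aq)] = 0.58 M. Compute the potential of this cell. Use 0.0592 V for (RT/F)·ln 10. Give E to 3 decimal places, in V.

+1.601 V

Br₂/Br⁻ is reduced (cathode, E° = +1.06 V) and Cd²⁺/Cd is oxidized (anode).
The standard potential is +1.06 − (−0.40) = +1.46 V and the balanced reaction transfers n = 2 electrons.
Balancing gives Br2(l) + Cd(s) → 2 Br^-(aq) + Cd^2+(aq); hence Q = [Br^-(aq)]^2·[Cd^2+(aq)] = 1.75×10^−5 (log Q = −4.757).
Applying E = E° − (RT ln10/nF)·log Q gives +1.46 − (0.0592/2)(−4.757) = +1.601 V.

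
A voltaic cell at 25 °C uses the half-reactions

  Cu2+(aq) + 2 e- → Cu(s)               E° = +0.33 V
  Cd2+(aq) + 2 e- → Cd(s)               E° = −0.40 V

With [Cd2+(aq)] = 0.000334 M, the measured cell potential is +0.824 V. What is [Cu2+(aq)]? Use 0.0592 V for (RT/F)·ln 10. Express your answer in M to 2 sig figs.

0.50 M

Cu²⁺/Cu is the cathode (higher E°); E°cell = +0.33 − (−0.40) = +0.73 V with n = 2.
From the Nernst equation, log Q = n(E° − E)/0.0592 = 2·(+0.73 − (+0.824))/0.0592 = −3.176.
Balancing electrons gives Cu2+(aq) + Cd(s) → Cu(s) + Cd2+(aq); thus Q = [Cd2+(aq)] / [Cu2+(aq)].
Isolating [Cu2+(aq)] in Q = 10^{−3.176} yields log [Cu2+(aq)] = −0.300, i.e. 0.50 M.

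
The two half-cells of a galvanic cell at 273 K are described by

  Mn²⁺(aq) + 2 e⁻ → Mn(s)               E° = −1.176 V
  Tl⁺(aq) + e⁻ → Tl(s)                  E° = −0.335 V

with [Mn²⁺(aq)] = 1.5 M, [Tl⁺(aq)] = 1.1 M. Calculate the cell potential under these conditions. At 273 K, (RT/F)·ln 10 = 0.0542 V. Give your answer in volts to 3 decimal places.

Tl⁺/Tl is reduced (cathode, E° = −0.335 V) and Mn²⁺/Mn is oxidized (anode).
E°cell = −0.335 − (−1.176) = +0.841 V, with n = 2 electrons transferred.
For the overall reaction 2 Tl⁺(aq) + Mn(s) → 2 Tl(s) + Mn²⁺(aq), Q = [Mn²⁺(aq)] / [Tl⁺(aq)]^2 = 1.24, giving log Q = 0.093.
E = E° − (0.0542/n)·log Q = +0.841 − (0.0542/2)(0.093) = +0.838 V.

+0.838 V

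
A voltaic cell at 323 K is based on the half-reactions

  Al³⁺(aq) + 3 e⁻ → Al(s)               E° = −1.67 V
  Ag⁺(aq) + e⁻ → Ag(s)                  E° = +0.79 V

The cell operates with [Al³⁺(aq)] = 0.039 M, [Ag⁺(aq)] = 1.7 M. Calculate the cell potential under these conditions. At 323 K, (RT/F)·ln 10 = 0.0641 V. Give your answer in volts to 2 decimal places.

+2.50 V

The Ag⁺/Ag couple has the more positive E°, so it is the cathode; Al³⁺/Al is the anode.
E°cell = E°cat − E°an = +0.79 − (−1.67) = +2.46 V; n = 3.
For the overall reaction 3 Ag⁺(aq) + Al(s) → 3 Ag(s) + Al³⁺(aq), Q = [Al³⁺(aq)] / [Ag⁺(aq)]^3 = 0.00794, giving log Q = −2.100.
E = E° − (0.0641/n)·log Q = +2.46 − (0.0641/3)(−2.100) = +2.50 V.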